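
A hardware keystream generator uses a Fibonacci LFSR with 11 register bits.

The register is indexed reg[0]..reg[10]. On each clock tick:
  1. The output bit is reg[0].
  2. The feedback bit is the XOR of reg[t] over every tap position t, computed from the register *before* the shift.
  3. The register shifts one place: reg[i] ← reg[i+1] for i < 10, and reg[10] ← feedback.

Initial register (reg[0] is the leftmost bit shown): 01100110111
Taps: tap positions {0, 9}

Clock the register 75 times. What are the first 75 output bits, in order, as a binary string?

step | reg (before) | out | fb
   0 | 01100110111 | 0 | 1
   1 | 11001101111 | 1 | 0
   2 | 10011011110 | 1 | 0
   3 | 00110111100 | 0 | 0
   4 | 01101111000 | 0 | 0
   5 | 11011110000 | 1 | 1
   6 | 10111100001 | 1 | 1
   7 | 01111000011 | 0 | 1
   8 | 11110000111 | 1 | 0
   9 | 11100001110 | 1 | 0
  10 | 11000011100 | 1 | 1
  11 | 10000111001 | 1 | 1
  12 | 00001110011 | 0 | 1
  13 | 00011100111 | 0 | 1
  14 | 00111001111 | 0 | 1
  15 | 01110011111 | 0 | 1
  16 | 11100111111 | 1 | 0
  17 | 11001111110 | 1 | 0
  18 | 10011111100 | 1 | 1
  19 | 00111111001 | 0 | 0
  20 | 01111110010 | 0 | 1
  21 | 11111100101 | 1 | 1
  22 | 11111001011 | 1 | 0
  23 | 11110010110 | 1 | 0
  24 | 11100101100 | 1 | 1
  25 | 11001011001 | 1 | 1
  26 | 10010110011 | 1 | 0
  27 | 00101100110 | 0 | 1
  28 | 01011001101 | 0 | 0
  29 | 10110011010 | 1 | 0
  30 | 01100110100 | 0 | 0
  31 | 11001101000 | 1 | 1
  32 | 10011010001 | 1 | 1
  33 | 00110100011 | 0 | 1
  34 | 01101000111 | 0 | 1
  35 | 11010001111 | 1 | 0
  36 | 10100011110 | 1 | 0
  37 | 01000111100 | 0 | 0
  38 | 10001111000 | 1 | 1
  39 | 00011110001 | 0 | 0
  40 | 00111100010 | 0 | 1
  41 | 01111000101 | 0 | 0
  42 | 11110001010 | 1 | 0
  43 | 11100010100 | 1 | 1
  44 | 11000101001 | 1 | 1
  45 | 10001010011 | 1 | 0
  46 | 00010100110 | 0 | 1
  47 | 00101001101 | 0 | 0
  48 | 01010011010 | 0 | 1
  49 | 10100110101 | 1 | 1
  50 | 01001101011 | 0 | 1
  51 | 10011010111 | 1 | 0
  52 | 00110101110 | 0 | 1
  53 | 01101011101 | 0 | 0
  54 | 11010111010 | 1 | 0
  55 | 10101110100 | 1 | 1
  56 | 01011101001 | 0 | 0
  57 | 10111010010 | 1 | 0
  58 | 01110100100 | 0 | 0
  59 | 11101001000 | 1 | 1
  60 | 11010010001 | 1 | 1
  61 | 10100100011 | 1 | 0
  62 | 01001000110 | 0 | 1
  63 | 10010001101 | 1 | 1
  64 | 00100011011 | 0 | 1
  65 | 01000110111 | 0 | 1
  66 | 10001101111 | 1 | 0
  67 | 00011011110 | 0 | 1
  68 | 00110111101 | 0 | 0
  69 | 01101111010 | 0 | 1
  70 | 11011110101 | 1 | 1
  71 | 10111101011 | 1 | 0
  72 | 01111010110 | 0 | 1
  73 | 11110101101 | 1 | 1
  74 | 11101011011 | 1 | 0

011001101111000011100111111001011001101000111100010100110101110100100011011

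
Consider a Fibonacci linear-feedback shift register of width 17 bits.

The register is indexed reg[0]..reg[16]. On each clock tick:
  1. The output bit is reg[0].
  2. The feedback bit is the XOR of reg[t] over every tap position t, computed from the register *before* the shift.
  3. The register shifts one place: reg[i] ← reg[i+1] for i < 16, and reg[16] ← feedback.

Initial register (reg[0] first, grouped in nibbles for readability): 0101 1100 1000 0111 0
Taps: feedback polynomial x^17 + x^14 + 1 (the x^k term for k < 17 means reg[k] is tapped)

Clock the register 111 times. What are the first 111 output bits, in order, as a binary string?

tick  register→output (feedback)
  0  01011100100001110→0 (1)
  1  10111001000011101→1 (0)
  2  01110010000111010→0 (0)
  3  11100100001110100→1 (0)
  4  11001000011101000→1 (1)
  5  10010000111010001→1 (1)
  6  00100001110100011→0 (0)
  7  01000011101000110→0 (1)
  8  10000111010001101→1 (0)
  9  00001110100011010→0 (0)
 10  00011101000110100→0 (1)
 11  00111010001101001→0 (0)
 12  01110100011010010→0 (0)
 13  11101000110100100→1 (0)
 14  11010001101001000→1 (1)
 15  10100011010010001→1 (1)
 16  01000110100100011→0 (0)
 17  10001101001000110→1 (0)
 18  00011010010001100→0 (1)
 19  00110100100011001→0 (0)
 20  01101001000110010→0 (0)
 21  11010010001100100→1 (0)
 22  10100100011001000→1 (1)
 23  01001000110010001→0 (0)
 24  10010001100100010→1 (1)
 25  00100011001000101→0 (1)
 26  01000110010001011→0 (0)
 27  10001100100010110→1 (0)
 28  00011001000101100→0 (1)
 29  00110010001011001→0 (0)
 30  01100100010110010→0 (0)
 31  11001000101100100→1 (0)
 32  10010001011001000→1 (1)
 33  00100010110010001→0 (0)
 34  01000101100100010→0 (0)
 35  10001011001000100→1 (0)
 36  00010110010001000→0 (0)
 37  00101100100010000→0 (0)
 38  01011001000100000→0 (0)
 39  10110010001000000→1 (1)
 40  01100100010000001→0 (0)
 41  11001000100000010→1 (1)
 42  10010001000000101→1 (0)
 43  00100010000001010→0 (0)
 44  01000100000010100→0 (1)
 45  10001000000101001→1 (1)
 46  00010000001010011→0 (0)
 47  00100000010100110→0 (1)
 48  01000000101001101→0 (1)
 49  10000001010011011→1 (1)
 50  00000010100110111→0 (1)
 51  00000101001101111→0 (1)
 52  00001010011011111→0 (1)
 53  00010100110111111→0 (1)
 54  00101001101111111→0 (1)
 55  01010011011111111→0 (1)
 56  10100110111111111→1 (0)
 57  01001101111111110→0 (1)
 58  10011011111111101→1 (0)
 59  00110111111111010→0 (0)
 60  01101111111110100→0 (1)
 61  11011111111101001→1 (1)
 62  10111111111010011→1 (1)
 63  01111111110100111→0 (1)
 64  11111111101001111→1 (0)
 65  11111111010011110→1 (0)
 66  11111110100111100→1 (0)
 67  11111101001111000→1 (1)
 68  11111010011110001→1 (1)
 69  11110100111100011→1 (1)
 70  11101001111000111→1 (0)
 71  11010011110001110→1 (0)
 72  10100111100011100→1 (0)
 73  01001111000111000→0 (0)
 74  10011110001110000→1 (1)
 75  00111100011100001→0 (0)
 76  01111000111000010→0 (0)
 77  11110001110000100→1 (0)
 78  11100011100001000→1 (1)
 79  11000111000010001→1 (1)
 80  10001110000100011→1 (1)
 81  00011100001000111→0 (1)
 82  00111000010001111→0 (1)
 83  01110000100011111→0 (1)
 84  11100001000111111→1 (0)
 85  11000010001111110→1 (0)
 86  10000100011111100→1 (0)
 87  00001000111111000→0 (0)
 88  00010001111110000→0 (0)
 89  00100011111100000→0 (0)
 90  01000111111000000→0 (0)
 91  10001111110000000→1 (1)
 92  00011111100000001→0 (0)
 93  00111111000000010→0 (0)
 94  01111110000000100→0 (1)
 95  11111100000001001→1 (1)
 96  11111000000010011→1 (1)
 97  11110000000100111→1 (0)
 98  11100000001001110→1 (0)
 99  11000000010011100→1 (0)
100  10000000100111000→1 (1)
101  00000001001110001→0 (0)
102  00000010011100010→0 (0)
103  00000100111000100→0 (1)
104  00001001110001001→0 (0)
105  00010011100010010→0 (0)
106  00100111000100100→0 (1)
107  01001110001001001→0 (0)
108  10011100010010010→1 (1)
109  00111000100100101→0 (1)
110  01110001001001011→0 (0)

010111001000011101000110100100011001000101100100010000001010011011111111101001111000111000010001111110000000100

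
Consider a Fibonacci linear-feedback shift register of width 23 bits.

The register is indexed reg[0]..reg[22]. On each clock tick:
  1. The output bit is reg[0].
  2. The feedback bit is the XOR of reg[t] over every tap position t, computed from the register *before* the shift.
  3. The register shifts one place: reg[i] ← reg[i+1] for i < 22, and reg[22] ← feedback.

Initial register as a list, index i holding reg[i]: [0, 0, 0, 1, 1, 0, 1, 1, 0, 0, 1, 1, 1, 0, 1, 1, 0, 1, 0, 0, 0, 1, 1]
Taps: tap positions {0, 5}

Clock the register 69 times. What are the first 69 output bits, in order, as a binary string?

tick  register→output (feedback)
  0  00011011001110110100011→0 (0)
  1  00110110011101101000110→0 (1)
  2  01101100111011010001101→0 (1)
  3  11011001110110100011011→1 (1)
  4  10110011101101000110111→1 (1)
  5  01100111011010001101111→0 (1)
  6  11001110110100011011111→1 (0)
  7  10011101101000110111110→1 (0)
  8  00111011010001101111100→0 (0)
  9  01110110100011011111000→0 (1)
 10  11101101000110111110001→1 (0)
 11  11011010001101111100010→1 (1)
 12  10110100011011111000101→1 (0)
 13  01101000110111110001010→0 (0)
 14  11010001101111100010100→1 (1)
 15  10100011011111000101001→1 (1)
 16  01000110111110001010011→0 (1)
 17  10001101111100010100111→1 (0)
 18  00011011111000101001110→0 (0)
 19  00110111110001010011100→0 (1)
 20  01101111100010100111001→0 (1)
 21  11011111000101001110011→1 (0)
 22  10111110001010011100110→1 (0)
 23  01111100010100111001100→0 (1)
 24  11111000101001110011001→1 (1)
 25  11110001010011100110011→1 (1)
 26  11100010100111001100111→1 (1)
 27  11000101001110011001111→1 (0)
 28  10001010011100110011110→1 (1)
 29  00010100111001100111101→0 (1)
 30  00101001110011001111011→0 (0)
 31  01010011100110011110110→0 (0)
 32  10100111001100111101100→1 (0)
 33  01001110011001111011000→0 (1)
 34  10011100110011110110001→1 (0)
 35  00111001100111101100010→0 (0)
 36  01110011001111011000100→0 (0)
 37  11100110011110110001000→1 (0)
 38  11001100111101100010000→1 (0)
 39  10011001111011000100000→1 (1)
 40  00110011110110001000001→0 (0)
 41  01100111101100010000010→0 (1)
 42  11001111011000100000101→1 (0)
 43  10011110110001000001010→1 (0)
 44  00111101100010000010100→0 (1)
 45  01111011000100000101001→0 (0)
 46  11110110001000001010010→1 (0)
 47  11101100010000010100100→1 (0)
 48  11011000100000101001000→1 (1)
 49  10110001000001010010001→1 (1)
 50  01100010000010100100011→0 (0)
 51  11000100000101001000110→1 (0)
 52  10001000001010010001100→1 (1)
 53  00010000010100100011001→0 (0)
 54  00100000101001000110010→0 (0)
 55  01000001010010001100100→0 (0)
 56  10000010100100011001000→1 (1)
 57  00000101001000110010001→0 (1)
 58  00001010010001100100011→0 (0)
 59  00010100100011001000110→0 (1)
 60  00101001000110010001101→0 (0)
 61  01010010001100100011010→0 (0)
 62  10100100011001000110100→1 (0)
 63  01001000110010001101000→0 (0)
 64  10010001100100011010000→1 (1)
 65  00100011001000110100001→0 (0)
 66  01000110010001101000010→0 (1)
 67  10001100100011010000101→1 (0)
 68  00011001000110100001010→0 (0)

000110110011101101000110111110001010011100110011110110001000001010010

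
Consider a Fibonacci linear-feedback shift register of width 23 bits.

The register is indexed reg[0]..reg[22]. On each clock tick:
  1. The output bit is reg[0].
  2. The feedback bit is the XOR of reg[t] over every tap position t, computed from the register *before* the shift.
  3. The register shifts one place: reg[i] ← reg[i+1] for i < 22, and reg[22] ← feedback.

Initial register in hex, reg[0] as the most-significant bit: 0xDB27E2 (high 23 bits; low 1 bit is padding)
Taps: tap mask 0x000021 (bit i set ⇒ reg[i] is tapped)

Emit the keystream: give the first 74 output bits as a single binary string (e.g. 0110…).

11011011001001111110001101111111101101110001100100010010101010000111011010

tick  register→output (feedback)
  0  11011011001001111110001→1 (1)
  1  10110110010011111100011→1 (0)
  2  01101100100111111000110→0 (1)
  3  11011001001111110001101→1 (1)
  4  10110010011111100011011→1 (1)
  5  01100100111111000110111→0 (1)
  6  11001001111110001101111→1 (1)
  7  10010011111100011011111→1 (1)
  8  00100111111000110111111→0 (1)
  9  01001111110001101111111→0 (1)
 10  10011111100011011111111→1 (0)
 11  00111111000110111111110→0 (1)
 12  01111110001101111111101→0 (1)
 13  11111100011011111111011→1 (0)
 14  11111000110111111110110→1 (1)
 15  11110001101111111101101→1 (1)
 16  11100011011111111011011→1 (1)
 17  11000110111111110110111→1 (0)
 18  10001101111111101101110→1 (0)
 19  00011011111111011011100→0 (0)
 20  00110111111110110111000→0 (1)
 21  01101111111101101110001→0 (1)
 22  11011111111011011100011→1 (0)
 23  10111111110110111000110→1 (0)
 24  01111111101101110001100→0 (1)
 25  11111111011011100011001→1 (0)
 26  11111110110111000110010→1 (0)
 27  11111101101110001100100→1 (0)
 28  11111011011100011001000→1 (1)
 29  11110110111000110010001→1 (0)
 30  11101101110001100100010→1 (0)
 31  11011011100011001000100→1 (1)
 32  10110111000110010001001→1 (0)
 33  01101110001100100010010→0 (1)
 34  11011100011001000100101→1 (0)
 35  10111000110010001001010→1 (1)
 36  01110001100100010010101→0 (0)
 37  11100011001000100101010→1 (1)
 38  11000110010001001010101→1 (0)
 39  10001100100010010101010→1 (0)
 40  00011001000100101010100→0 (0)
 41  00110010001001010101000→0 (0)
 42  01100100010010101010000→0 (1)
 43  11001000100101010100001→1 (1)
 44  10010001001010101000011→1 (1)
 45  00100010010101010000111→0 (0)
 46  01000100101010100001110→0 (1)
 47  10001001010101000011101→1 (1)
 48  00010010101010000111011→0 (0)
 49  00100101010100001110110→0 (1)
 50  01001010101000011101101→0 (0)
 51  10010101010000111011010→1 (0)
 52  00101010100001110110100→0 (0)
 53  01010101000011101101000→0 (1)
 54  10101010000111011010001→1 (1)
 55  01010100001110110100011→0 (1)
 56  10101000011101101000111→1 (1)
 57  01010000111011010001111→0 (0)
 58  10100001110110100011110→1 (1)
 59  01000011101101000111101→0 (0)
 60  10000111011010001111010→1 (0)
 61  00001110110100011110100→0 (1)
 62  00011101101000111101001→0 (1)
 63  00111011010001111010011→0 (0)
 64  01110110100011110100110→0 (1)
 65  11101101000111101001101→1 (0)
 66  11011010001111010011010→1 (1)
 67  10110100011110100110101→1 (0)
 68  01101000111101001101010→0 (0)
 69  11010001111010011010100→1 (1)
 70  10100011110100110101001→1 (1)
 71  01000111101001101010011→0 (1)
 72  10001111010011010100111→1 (0)
 73  00011110100110101001110→0 (1)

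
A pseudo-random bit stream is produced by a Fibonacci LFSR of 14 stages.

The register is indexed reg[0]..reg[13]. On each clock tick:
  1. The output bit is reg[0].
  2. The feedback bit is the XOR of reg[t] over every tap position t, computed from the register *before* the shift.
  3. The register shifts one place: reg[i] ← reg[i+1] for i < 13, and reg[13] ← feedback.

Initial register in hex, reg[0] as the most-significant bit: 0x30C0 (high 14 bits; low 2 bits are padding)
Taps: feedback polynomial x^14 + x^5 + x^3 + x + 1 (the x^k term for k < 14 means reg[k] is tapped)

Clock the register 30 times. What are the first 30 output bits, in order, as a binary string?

k : reg_k → out_k, fb_k
0: 00110000110000 → 0, fb=1
1: 01100001100001 → 0, fb=1
2: 11000011000011 → 1, fb=0
3: 10000110000110 → 1, fb=0
4: 00001100001100 → 0, fb=1
5: 00011000011001 → 0, fb=1
6: 00110000110011 → 0, fb=1
7: 01100001100111 → 0, fb=1
8: 11000011001111 → 1, fb=0
9: 10000110011110 → 1, fb=0
10: 00001100111100 → 0, fb=1
11: 00011001111001 → 0, fb=1
12: 00110011110011 → 0, fb=1
13: 01100111100111 → 0, fb=0
14: 11001111001110 → 1, fb=1
15: 10011110011101 → 1, fb=1
16: 00111100111011 → 0, fb=0
17: 01111001110110 → 0, fb=0
18: 11110011101100 → 1, fb=1
19: 11100111011001 → 1, fb=1
20: 11001110110011 → 1, fb=1
21: 10011101100111 → 1, fb=1
22: 00111011001111 → 0, fb=1
23: 01110110011111 → 0, fb=1
24: 11101100111111 → 1, fb=1
25: 11011001111111 → 1, fb=1
26: 10110011111111 → 1, fb=0
27: 01100111111110 → 0, fb=0
28: 11001111111100 → 1, fb=1
29: 10011111111001 → 1, fb=1

001100001100001100111100111011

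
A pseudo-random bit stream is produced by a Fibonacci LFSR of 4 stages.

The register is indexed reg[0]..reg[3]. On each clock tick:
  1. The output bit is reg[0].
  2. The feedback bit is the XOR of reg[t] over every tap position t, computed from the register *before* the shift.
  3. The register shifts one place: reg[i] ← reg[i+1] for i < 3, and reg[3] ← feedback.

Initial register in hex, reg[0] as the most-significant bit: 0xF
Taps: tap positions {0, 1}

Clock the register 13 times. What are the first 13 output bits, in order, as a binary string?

k : reg_k → out_k, fb_k
0: 1111 → 1, fb=0
1: 1110 → 1, fb=0
2: 1100 → 1, fb=0
3: 1000 → 1, fb=1
4: 0001 → 0, fb=0
5: 0010 → 0, fb=0
6: 0100 → 0, fb=1
7: 1001 → 1, fb=1
8: 0011 → 0, fb=0
9: 0110 → 0, fb=1
10: 1101 → 1, fb=0
11: 1010 → 1, fb=1
12: 0101 → 0, fb=1

1111000100110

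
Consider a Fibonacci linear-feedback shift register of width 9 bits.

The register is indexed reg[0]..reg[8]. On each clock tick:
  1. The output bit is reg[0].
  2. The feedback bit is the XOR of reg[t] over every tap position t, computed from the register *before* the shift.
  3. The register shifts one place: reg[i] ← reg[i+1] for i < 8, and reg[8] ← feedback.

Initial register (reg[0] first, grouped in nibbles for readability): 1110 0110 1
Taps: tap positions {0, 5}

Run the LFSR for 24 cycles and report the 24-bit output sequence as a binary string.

111001101001101011100011

step | reg (before) | out | fb
   0 | 111001101 | 1 | 0
   1 | 110011010 | 1 | 0
   2 | 100110100 | 1 | 1
   3 | 001101001 | 0 | 1
   4 | 011010011 | 0 | 0
   5 | 110100110 | 1 | 1
   6 | 101001101 | 1 | 0
   7 | 010011010 | 0 | 1
   8 | 100110101 | 1 | 1
   9 | 001101011 | 0 | 1
  10 | 011010111 | 0 | 0
  11 | 110101110 | 1 | 0
  12 | 101011100 | 1 | 0
  13 | 010111000 | 0 | 1
  14 | 101110001 | 1 | 1
  15 | 011100011 | 0 | 0
  16 | 111000110 | 1 | 1
  17 | 110001101 | 1 | 0
  18 | 100011010 | 1 | 0
  19 | 000110100 | 0 | 0
  20 | 001101000 | 0 | 1
  21 | 011010001 | 0 | 0
  22 | 110100010 | 1 | 1
  23 | 101000101 | 1 | 1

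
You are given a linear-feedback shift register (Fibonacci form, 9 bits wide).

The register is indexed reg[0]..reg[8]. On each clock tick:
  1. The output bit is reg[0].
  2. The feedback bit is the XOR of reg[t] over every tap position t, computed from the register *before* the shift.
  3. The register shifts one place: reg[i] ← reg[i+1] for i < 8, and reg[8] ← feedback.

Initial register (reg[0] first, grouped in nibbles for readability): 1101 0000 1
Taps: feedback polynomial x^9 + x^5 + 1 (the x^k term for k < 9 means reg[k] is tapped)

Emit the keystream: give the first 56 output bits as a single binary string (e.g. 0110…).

k : reg_k → out_k, fb_k
0: 110100001 → 1, fb=1
1: 101000011 → 1, fb=1
2: 010000111 → 0, fb=0
3: 100001110 → 1, fb=0
4: 000011100 → 0, fb=1
5: 000111001 → 0, fb=1
6: 001110011 → 0, fb=0
7: 011100110 → 0, fb=0
8: 111001100 → 1, fb=0
9: 110011000 → 1, fb=0
10: 100110000 → 1, fb=1
11: 001100001 → 0, fb=0
12: 011000010 → 0, fb=0
13: 110000100 → 1, fb=1
14: 100001001 → 1, fb=0
15: 000010010 → 0, fb=0
16: 000100100 → 0, fb=0
17: 001001000 → 0, fb=1
18: 010010001 → 0, fb=0
19: 100100010 → 1, fb=1
20: 001000101 → 0, fb=0
21: 010001010 → 0, fb=1
22: 100010101 → 1, fb=1
23: 000101011 → 0, fb=1
24: 001010111 → 0, fb=0
25: 010101110 → 0, fb=1
26: 101011101 → 1, fb=0
27: 010111010 → 0, fb=1
28: 101110101 → 1, fb=1
29: 011101011 → 0, fb=1
30: 111010111 → 1, fb=1
31: 110101111 → 1, fb=0
32: 101011110 → 1, fb=0
33: 010111100 → 0, fb=1
34: 101111001 → 1, fb=0
35: 011110010 → 0, fb=0
36: 111100100 → 1, fb=1
37: 111001001 → 1, fb=0
38: 110010010 → 1, fb=1
39: 100100101 → 1, fb=1
40: 001001011 → 0, fb=1
41: 010010111 → 0, fb=0
42: 100101110 → 1, fb=0
43: 001011100 → 0, fb=1
44: 010111001 → 0, fb=1
45: 101110011 → 1, fb=1
46: 011100111 → 0, fb=0
47: 111001110 → 1, fb=0
48: 110011100 → 1, fb=0
49: 100111000 → 1, fb=0
50: 001110000 → 0, fb=0
51: 011100000 → 0, fb=0
52: 111000000 → 1, fb=1
53: 110000001 → 1, fb=1
54: 100000011 → 1, fb=1
55: 000000111 → 0, fb=0

11010000111001100001001000101011101011110010010111001110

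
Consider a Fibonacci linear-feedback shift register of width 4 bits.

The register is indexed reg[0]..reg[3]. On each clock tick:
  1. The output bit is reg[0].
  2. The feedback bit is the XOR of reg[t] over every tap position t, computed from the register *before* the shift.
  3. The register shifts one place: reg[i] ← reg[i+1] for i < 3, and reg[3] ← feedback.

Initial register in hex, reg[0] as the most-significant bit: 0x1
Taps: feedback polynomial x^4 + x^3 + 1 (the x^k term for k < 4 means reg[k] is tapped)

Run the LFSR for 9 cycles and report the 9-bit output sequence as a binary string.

k : reg_k → out_k, fb_k
0: 0001 → 0, fb=1
1: 0011 → 0, fb=1
2: 0111 → 0, fb=1
3: 1111 → 1, fb=0
4: 1110 → 1, fb=1
5: 1101 → 1, fb=0
6: 1010 → 1, fb=1
7: 0101 → 0, fb=1
8: 1011 → 1, fb=0

000111101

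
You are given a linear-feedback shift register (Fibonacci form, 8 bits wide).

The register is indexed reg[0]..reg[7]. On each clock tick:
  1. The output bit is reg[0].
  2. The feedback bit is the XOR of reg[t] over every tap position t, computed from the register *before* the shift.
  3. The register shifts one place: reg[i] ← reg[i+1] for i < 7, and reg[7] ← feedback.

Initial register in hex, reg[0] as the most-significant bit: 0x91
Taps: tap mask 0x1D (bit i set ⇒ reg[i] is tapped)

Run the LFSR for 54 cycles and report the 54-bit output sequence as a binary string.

tick  register→output (feedback)
  0  10010001→1 (0)
  1  00100010→0 (1)
  2  01000101→0 (0)
  3  10001010→1 (0)
  4  00010100→0 (1)
  5  00101001→0 (0)
  6  01010010→0 (1)
  7  10100101→1 (0)
  8  01001010→0 (1)
  9  10010101→1 (0)
 10  00101010→0 (0)
 11  01010100→0 (1)
 12  10101001→1 (1)
 13  01010011→0 (1)
 14  10100111→1 (0)
 15  01001110→0 (1)
 16  10011101→1 (1)
 17  00111011→0 (1)
 18  01110111→0 (0)
 19  11101110→1 (1)
 20  11011101→1 (1)
 21  10111011→1 (0)
 22  01110110→0 (0)
 23  11101100→1 (1)
 24  11011001→1 (1)
 25  10110011→1 (1)
 26  01100111→0 (1)
 27  11001111→1 (0)
 28  10011110→1 (1)
 29  00111101→0 (1)
 30  01111011→0 (1)
 31  11110111→1 (1)
 32  11101111→1 (1)
 33  11011111→1 (1)
 34  10111111→1 (0)
 35  01111110→0 (1)
 36  11111101→1 (0)
 37  11111010→1 (0)
 38  11110100→1 (1)
 39  11101001→1 (1)
 40  11010011→1 (0)
 41  10100110→1 (0)
 42  01001100→0 (1)
 43  10011001→1 (1)
 44  00110011→0 (0)
 45  01100110→0 (1)
 46  11001101→1 (0)
 47  10011010→1 (1)
 48  00110101→0 (0)
 49  01101010→0 (0)
 50  11010100→1 (0)
 51  10101000→1 (1)
 52  01010001→0 (1)
 53  10100011→1 (0)

100100010100101010011101110110011110111111010011001101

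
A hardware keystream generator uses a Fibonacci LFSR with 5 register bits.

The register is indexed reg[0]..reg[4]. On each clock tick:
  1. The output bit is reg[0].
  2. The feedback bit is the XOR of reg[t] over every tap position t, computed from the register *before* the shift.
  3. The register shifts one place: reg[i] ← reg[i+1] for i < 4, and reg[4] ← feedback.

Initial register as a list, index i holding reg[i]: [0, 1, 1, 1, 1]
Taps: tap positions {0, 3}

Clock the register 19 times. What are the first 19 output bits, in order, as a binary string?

0111110011010010000

step | reg (before) | out | fb
   0 | 01111 | 0 | 1
   1 | 11111 | 1 | 0
   2 | 11110 | 1 | 0
   3 | 11100 | 1 | 1
   4 | 11001 | 1 | 1
   5 | 10011 | 1 | 0
   6 | 00110 | 0 | 1
   7 | 01101 | 0 | 0
   8 | 11010 | 1 | 0
   9 | 10100 | 1 | 1
  10 | 01001 | 0 | 0
  11 | 10010 | 1 | 0
  12 | 00100 | 0 | 0
  13 | 01000 | 0 | 0
  14 | 10000 | 1 | 1
  15 | 00001 | 0 | 0
  16 | 00010 | 0 | 1
  17 | 00101 | 0 | 0
  18 | 01010 | 0 | 1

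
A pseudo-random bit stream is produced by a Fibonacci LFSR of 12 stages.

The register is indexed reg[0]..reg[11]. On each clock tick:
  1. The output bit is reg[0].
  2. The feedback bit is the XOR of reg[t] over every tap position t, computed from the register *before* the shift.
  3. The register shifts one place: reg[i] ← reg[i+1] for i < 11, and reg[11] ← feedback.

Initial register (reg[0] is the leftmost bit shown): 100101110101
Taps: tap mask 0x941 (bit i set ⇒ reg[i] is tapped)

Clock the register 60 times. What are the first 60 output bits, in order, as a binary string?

tick  register→output (feedback)
  0  100101110101→1 (1)
  1  001011101011→0 (1)
  2  010111010111→0 (1)
  3  101110101111→1 (0)
  4  011101011110→0 (1)
  5  111010111101→1 (0)
  6  110101111010→1 (1)
  7  101011110101→1 (1)
  8  010111101011→0 (1)
  9  101111010111→1 (0)
 10  011110101110→0 (0)
 11  111101011100→1 (0)
 12  111010111000→1 (1)
 13  110101110001→1 (1)
 14  101011100011→1 (1)
 15  010111000111→0 (1)
 16  101110001111→1 (1)
 17  011100011111→0 (0)
 18  111000111110→1 (1)
 19  110001111101→1 (0)
 20  100011111010→1 (1)
 21  000111110101→0 (0)
 22  001111101010→0 (0)
 23  011111010100→0 (0)
 24  111110101000→1 (1)
 25  111101010001→1 (0)
 26  111010100010→1 (0)
 27  110101000100→1 (1)
 28  101010001001→1 (1)
 29  010100010011→0 (1)
 30  101000100111→1 (1)
 31  010001001111→0 (0)
 32  100010011110→1 (0)
 33  000100111100→0 (0)
 34  001001111000→0 (0)
 35  010011110000→0 (1)
 36  100111100001→1 (1)
 37  001111000011→0 (1)
 38  011110000111→0 (1)
 39  111100001111→1 (1)
 40  111000011111→1 (1)
 41  110000111111→1 (0)
 42  100001111110→1 (1)
 43  000011111101→0 (1)
 44  000111111011→0 (1)
 45  001111110111→0 (0)
 46  011111101110→0 (0)
 47  111111011100→1 (0)
 48  111110111000→1 (1)
 49  111101110001→1 (1)
 50  111011100011→1 (1)
 51  110111000111→1 (0)
 52  101110001110→1 (0)
 53  011100011100→0 (1)
 54  111000111001→1 (0)
 55  110001110010→1 (0)
 56  100011100100→1 (0)
 57  000111001000→0 (1)
 58  001110010001→0 (1)
 59  011100100011→0 (0)

100101110101111010111000111110101000100111100001111110111000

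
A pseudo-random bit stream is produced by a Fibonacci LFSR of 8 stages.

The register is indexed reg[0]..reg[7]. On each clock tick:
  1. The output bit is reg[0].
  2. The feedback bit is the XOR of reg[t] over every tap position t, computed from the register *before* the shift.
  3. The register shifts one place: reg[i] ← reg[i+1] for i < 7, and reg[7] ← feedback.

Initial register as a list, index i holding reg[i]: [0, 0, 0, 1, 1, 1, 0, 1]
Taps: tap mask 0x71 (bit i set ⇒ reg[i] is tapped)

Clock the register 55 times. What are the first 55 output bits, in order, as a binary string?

tick  register→output (feedback)
  0  00011101→0 (0)
  1  00111010→0 (0)
  2  01110100→0 (1)
  3  11101001→1 (0)
  4  11010010→1 (0)
  5  10100100→1 (0)
  6  01001000→0 (1)
  7  10010001→1 (1)
  8  00100011→0 (1)
  9  01000111→0 (0)
 10  10001110→1 (0)
 11  00011100→0 (0)
 12  00111000→0 (1)
 13  01110001→0 (0)
 14  11100010→1 (0)
 15  11000100→1 (0)
 16  10001000→1 (0)
 17  00010000→0 (0)
 18  00100000→0 (0)
 19  01000000→0 (0)
 20  10000000→1 (1)
 21  00000001→0 (0)
 22  00000010→0 (1)
 23  00000101→0 (1)
 24  00001011→0 (0)
 25  00010110→0 (0)
 26  00101100→0 (0)
 27  01011000→0 (1)
 28  10110001→1 (1)
 29  01100011→0 (1)
 30  11000111→1 (1)
 31  10001111→1 (0)
 32  00011110→0 (1)
 33  00111101→0 (0)
 34  01111010→0 (0)
 35  11110100→1 (0)
 36  11101000→1 (0)
 37  11010000→1 (1)
 38  10100001→1 (1)
 39  01000011→0 (1)
 40  10000111→1 (1)
 41  00001111→0 (1)
 42  00011111→0 (1)
 43  00111111→0 (1)
 44  01111111→0 (1)
 45  11111111→1 (0)
 46  11111110→1 (0)
 47  11111100→1 (1)
 48  11111001→1 (0)
 49  11110010→1 (0)
 50  11100100→1 (0)
 51  11001000→1 (0)
 52  10010000→1 (1)
 53  00100001→0 (0)
 54  01000010→0 (1)

0001110100100011100010000000101100011110100001111111100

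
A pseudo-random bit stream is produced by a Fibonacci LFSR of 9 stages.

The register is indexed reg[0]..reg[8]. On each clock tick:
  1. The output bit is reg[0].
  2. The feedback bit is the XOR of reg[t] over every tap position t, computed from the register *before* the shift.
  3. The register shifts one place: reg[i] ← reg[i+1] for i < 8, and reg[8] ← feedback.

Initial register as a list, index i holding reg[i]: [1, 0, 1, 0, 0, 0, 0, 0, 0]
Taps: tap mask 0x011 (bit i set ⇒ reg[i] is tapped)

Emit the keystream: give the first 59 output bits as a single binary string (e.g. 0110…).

10100000010100101011110010111011100000011100111010010011110

tick  register→output (feedback)
  0  101000000→1 (1)
  1  010000001→0 (0)
  2  100000010→1 (1)
  3  000000101→0 (0)
  4  000001010→0 (0)
  5  000010100→0 (1)
  6  000101001→0 (0)
  7  001010010→0 (1)
  8  010100101→0 (0)
  9  101001010→1 (1)
 10  010010101→0 (1)
 11  100101011→1 (1)
 12  001010111→0 (1)
 13  010101111→0 (0)
 14  101011110→1 (0)
 15  010111100→0 (1)
 16  101111001→1 (0)
 17  011110010→0 (1)
 18  111100101→1 (1)
 19  111001011→1 (1)
 20  110010111→1 (0)
 21  100101110→1 (1)
 22  001011101→0 (1)
 23  010111011→0 (1)
 24  101110111→1 (0)
 25  011101110→0 (0)
 26  111011100→1 (0)
 27  110111000→1 (0)
 28  101110000→1 (0)
 29  011100000→0 (0)
 30  111000000→1 (1)
 31  110000001→1 (1)
 32  100000011→1 (1)
 33  000000111→0 (0)
 34  000001110→0 (0)
 35  000011100→0 (1)
 36  000111001→0 (1)
 37  001110011→0 (1)
 38  011100111→0 (0)
 39  111001110→1 (1)
 40  110011101→1 (0)
 41  100111010→1 (0)
 42  001110100→0 (1)
 43  011101001→0 (0)
 44  111010010→1 (0)
 45  110100100→1 (1)
 46  101001001→1 (1)
 47  010010011→0 (1)
 48  100100111→1 (1)
 49  001001111→0 (0)
 50  010011110→0 (1)
 51  100111101→1 (0)
 52  001111010→0 (1)
 53  011110101→0 (1)
 54  111101011→1 (1)
 55  111010111→1 (0)
 56  110101110→1 (1)
 57  101011101→1 (0)
 58  010111010→0 (1)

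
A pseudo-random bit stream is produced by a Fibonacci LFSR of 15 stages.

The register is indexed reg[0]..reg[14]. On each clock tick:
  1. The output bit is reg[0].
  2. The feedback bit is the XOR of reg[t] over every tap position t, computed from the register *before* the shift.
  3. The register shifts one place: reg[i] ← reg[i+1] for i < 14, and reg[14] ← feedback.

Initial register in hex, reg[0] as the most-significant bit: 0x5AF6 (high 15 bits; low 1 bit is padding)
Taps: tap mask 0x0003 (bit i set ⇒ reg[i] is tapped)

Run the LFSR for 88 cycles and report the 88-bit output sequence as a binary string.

tick  register→output (feedback)
  0  010110101111011→0 (1)
  1  101101011110111→1 (1)
  2  011010111101111→0 (1)
  3  110101111011111→1 (0)
  4  101011110111110→1 (1)
  5  010111101111101→0 (1)
  6  101111011111011→1 (1)
  7  011110111110111→0 (1)
  8  111101111101111→1 (0)
  9  111011111011110→1 (0)
 10  110111110111100→1 (0)
 11  101111101111000→1 (1)
 12  011111011110001→0 (1)
 13  111110111100011→1 (0)
 14  111101111000110→1 (0)
 15  111011110001100→1 (0)
 16  110111100011000→1 (0)
 17  101111000110000→1 (1)
 18  011110001100001→0 (1)
 19  111100011000011→1 (0)
 20  111000110000110→1 (0)
 21  110001100001100→1 (0)
 22  100011000011000→1 (1)
 23  000110000110001→0 (0)
 24  001100001100010→0 (0)
 25  011000011000100→0 (1)
 26  110000110001001→1 (0)
 27  100001100010010→1 (1)
 28  000011000100101→0 (0)
 29  000110001001010→0 (0)
 30  001100010010100→0 (0)
 31  011000100101000→0 (1)
 32  110001001010001→1 (0)
 33  100010010100010→1 (1)
 34  000100101000101→0 (0)
 35  001001010001010→0 (0)
 36  010010100010100→0 (1)
 37  100101000101001→1 (1)
 38  001010001010011→0 (0)
 39  010100010100110→0 (1)
 40  101000101001101→1 (1)
 41  010001010011011→0 (1)
 42  100010100110111→1 (1)
 43  000101001101111→0 (0)
 44  001010011011110→0 (0)
 45  010100110111100→0 (1)
 46  101001101111001→1 (1)
 47  010011011110011→0 (1)
 48  100110111100111→1 (1)
 49  001101111001111→0 (0)
 50  011011110011110→0 (1)
 51  110111100111101→1 (0)
 52  101111001111010→1 (1)
 53  011110011110101→0 (1)
 54  111100111101011→1 (0)
 55  111001111010110→1 (0)
 56  110011110101100→1 (0)
 57  100111101011000→1 (1)
 58  001111010110001→0 (0)
 59  011110101100010→0 (1)
 60  111101011000101→1 (0)
 61  111010110001010→1 (0)
 62  110101100010100→1 (0)
 63  101011000101000→1 (1)
 64  010110001010001→0 (1)
 65  101100010100011→1 (1)
 66  011000101000111→0 (1)
 67  110001010001111→1 (0)
 68  100010100011110→1 (1)
 69  000101000111101→0 (0)
 70  001010001111010→0 (0)
 71  010100011110100→0 (1)
 72  101000111101001→1 (1)
 73  010001111010011→0 (1)
 74  100011110100111→1 (1)
 75  000111101001111→0 (0)
 76  001111010011110→0 (0)
 77  011110100111100→0 (1)
 78  111101001111001→1 (0)
 79  111010011110010→1 (0)
 80  110100111100100→1 (0)
 81  101001111001000→1 (1)
 82  010011110010001→0 (1)
 83  100111100100011→1 (1)
 84  001111001000111→0 (0)
 85  011110010001110→0 (1)
 86  111100100011101→1 (0)
 87  111001000111010→1 (0)

0101101011110111110111100011000011000100101000101001101111001111010110001010001111010011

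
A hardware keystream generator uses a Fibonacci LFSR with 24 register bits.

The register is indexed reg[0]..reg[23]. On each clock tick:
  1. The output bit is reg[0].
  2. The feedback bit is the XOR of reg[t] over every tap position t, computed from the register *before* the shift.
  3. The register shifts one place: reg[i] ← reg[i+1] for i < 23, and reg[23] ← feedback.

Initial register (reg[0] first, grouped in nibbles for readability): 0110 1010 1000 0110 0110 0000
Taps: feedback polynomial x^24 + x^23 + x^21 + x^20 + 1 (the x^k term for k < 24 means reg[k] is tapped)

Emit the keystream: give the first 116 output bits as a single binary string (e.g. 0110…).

01101010100001100110000001000100011101010001110000000111010011111110101010101111100001011111001010011001110000010111

k : reg_k → out_k, fb_k
0: 011010101000011001100000 → 0, fb=0
1: 110101010000110011000000 → 1, fb=1
2: 101010100001100110000001 → 1, fb=0
3: 010101000011001100000010 → 0, fb=0
4: 101010000110011000000100 → 1, fb=0
5: 010100001100110000001000 → 0, fb=1
6: 101000011001100000010001 → 1, fb=0
7: 010000110011000000100010 → 0, fb=0
8: 100001100110000001000100 → 1, fb=0
9: 000011001100000010001000 → 0, fb=1
10: 000110011000000100010001 → 0, fb=1
11: 001100110000001000100011 → 0, fb=1
12: 011001100000010001000111 → 0, fb=0
13: 110011000000100010001110 → 1, fb=1
14: 100110000001000100011101 → 1, fb=0
15: 001100000010001000111010 → 0, fb=1
16: 011000000100010001110101 → 0, fb=0
17: 110000001000100011101010 → 1, fb=0
18: 100000010001000111010100 → 1, fb=0
19: 000000100010001110101000 → 0, fb=1
20: 000001000100011101010001 → 0, fb=1
21: 000010001000111010100011 → 0, fb=1
22: 000100010001110101000111 → 0, fb=0
23: 001000100011101010001110 → 0, fb=0
24: 010001000111010100011100 → 0, fb=0
25: 100010001110101000111000 → 1, fb=0
26: 000100011101010001110000 → 0, fb=0
27: 001000111010100011100000 → 0, fb=0
28: 010001110101000111000000 → 0, fb=0
29: 100011101010001110000000 → 1, fb=1
30: 000111010100011100000001 → 0, fb=1
31: 001110101000111000000011 → 0, fb=1
32: 011101010001110000000111 → 0, fb=0
33: 111010100011100000001110 → 1, fb=1
34: 110101000111000000011101 → 1, fb=0
35: 101010001110000000111010 → 1, fb=0
36: 010100011100000001110100 → 0, fb=1
37: 101000111000000011101001 → 1, fb=1
38: 010001110000000111010011 → 0, fb=1
39: 100011100000001110100111 → 1, fb=1
40: 000111000000011101001111 → 0, fb=1
41: 001110000000111010011111 → 0, fb=1
42: 011100000001110100111111 → 0, fb=1
43: 111000000011101001111111 → 1, fb=0
44: 110000000111010011111110 → 1, fb=1
45: 100000001110100111111101 → 1, fb=0
46: 000000011101001111111010 → 0, fb=1
47: 000000111010011111110101 → 0, fb=0
48: 000001110100111111101010 → 0, fb=1
49: 000011101001111111010101 → 0, fb=0
50: 000111010011111110101010 → 0, fb=1
51: 001110100111111101010101 → 0, fb=0
52: 011101001111111010101010 → 0, fb=1
53: 111010011111110101010101 → 1, fb=1
54: 110100111111101010101011 → 1, fb=1
55: 101001111111010101010111 → 1, fb=1
56: 010011111110101010101111 → 0, fb=1
57: 100111111101010101011111 → 1, fb=0
58: 001111111010101010111110 → 0, fb=0
59: 011111110101010101111100 → 0, fb=0
60: 111111101010101011111000 → 1, fb=0
61: 111111010101010111110000 → 1, fb=1
62: 111110101010101111100001 → 1, fb=0
63: 111101010101011111000010 → 1, fb=1
64: 111010101010111110000101 → 1, fb=1
65: 110101010101111100001011 → 1, fb=1
66: 101010101011111000010111 → 1, fb=1
67: 010101010111110000101111 → 0, fb=1
68: 101010101111100001011111 → 1, fb=0
69: 010101011111000010111110 → 0, fb=0
70: 101010111110000101111100 → 1, fb=1
71: 010101111100001011111001 → 0, fb=0
72: 101011111000010111110010 → 1, fb=1
73: 010111110000101111100101 → 0, fb=0
74: 101111100001011111001010 → 1, fb=0
75: 011111000010111110010100 → 0, fb=1
76: 111110000101111100101001 → 1, fb=1
77: 111100001011111001010011 → 1, fb=0
78: 111000010111110010100110 → 1, fb=0
79: 110000101111100101001100 → 1, fb=1
80: 100001011111001010011001 → 1, fb=1
81: 000010111110010100110011 → 0, fb=1
82: 000101111100101001100111 → 0, fb=0
83: 001011111001010011001110 → 0, fb=0
84: 010111110010100110011100 → 0, fb=0
85: 101111100101001100111000 → 1, fb=0
86: 011111001010011001110000 → 0, fb=0
87: 111110010100110011100000 → 1, fb=1
88: 111100101001100111000001 → 1, fb=0
89: 111001010011001110000010 → 1, fb=1
90: 110010100110011100000101 → 1, fb=1
91: 100101001100111000001011 → 1, fb=1
92: 001010011001110000010111 → 0, fb=0
93: 010100110011100000101110 → 0, fb=0
94: 101001100111000001011100 → 1, fb=1
95: 010011001110000010111001 → 0, fb=0
96: 100110011100000101110010 → 1, fb=1
97: 001100111000001011100101 → 0, fb=0
98: 011001110000010111001010 → 0, fb=1
99: 110011100000101110010101 → 1, fb=1
100: 100111000001011100101011 → 1, fb=1
101: 001110000010111001010111 → 0, fb=0
102: 011100000101110010101110 → 0, fb=0
103: 111000001011100101011100 → 1, fb=1
104: 110000010111001010111001 → 1, fb=1
105: 100000101110010101110011 → 1, fb=0
106: 000001011100101011100110 → 0, fb=1
107: 000010111001010111001101 → 0, fb=1
108: 000101110010101110011011 → 0, fb=0
109: 001011100101011100110110 → 0, fb=1
110: 010111001010111001101101 → 0, fb=1
111: 101110010101110011011011 → 1, fb=1
112: 011100101011100110110111 → 0, fb=0
113: 111001010111001101101110 → 1, fb=1
114: 110010101110011011011101 → 1, fb=0
115: 100101011100110110111010 → 1, fb=0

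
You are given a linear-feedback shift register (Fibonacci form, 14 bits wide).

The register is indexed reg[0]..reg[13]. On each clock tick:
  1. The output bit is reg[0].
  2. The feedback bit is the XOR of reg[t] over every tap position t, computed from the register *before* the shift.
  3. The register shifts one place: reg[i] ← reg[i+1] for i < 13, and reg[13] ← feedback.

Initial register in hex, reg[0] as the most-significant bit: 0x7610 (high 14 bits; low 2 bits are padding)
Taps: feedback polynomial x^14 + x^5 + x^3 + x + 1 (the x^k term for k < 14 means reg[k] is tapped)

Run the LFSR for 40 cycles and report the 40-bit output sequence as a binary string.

0111011000010011101000110111011001000011

tick  register→output (feedback)
  0  01110110000100→0 (1)
  1  11101100001001→1 (1)
  2  11011000010011→1 (1)
  3  10110000100111→1 (0)
  4  01100001001110→0 (1)
  5  11000010011101→1 (0)
  6  10000100111010→1 (0)
  7  00001001110100→0 (0)
  8  00010011101000→0 (1)
  9  00100111010001→0 (1)
 10  01001110100011→0 (0)
 11  10011101000110→1 (1)
 12  00111010001101→0 (1)
 13  01110100011011→0 (1)
 14  11101000110111→1 (0)
 15  11010001101110→1 (1)
 16  10100011011101→1 (1)
 17  01000110111011→0 (0)
 18  10001101110110→1 (0)
 19  00011011101100→0 (1)
 20  00110111011001→0 (0)
 21  01101110110010→0 (0)
 22  11011101100100→1 (0)
 23  10111011001000→1 (0)
 24  01110110010000→0 (1)
 25  11101100100001→1 (1)
 26  11011001000011→1 (1)
 27  10110010000111→1 (0)
 28  01100100001110→0 (0)
 29  11001000011100→1 (0)
 30  10010000111000→1 (0)
 31  00100001110000→0 (0)
 32  01000011100000→0 (1)
 33  10000111000001→1 (0)
 34  00001110000010→0 (1)
 35  00011100000101→0 (0)
 36  00111000001010→0 (1)
 37  01110000010101→0 (0)
 38  11100000101010→1 (0)
 39  11000001010100→1 (0)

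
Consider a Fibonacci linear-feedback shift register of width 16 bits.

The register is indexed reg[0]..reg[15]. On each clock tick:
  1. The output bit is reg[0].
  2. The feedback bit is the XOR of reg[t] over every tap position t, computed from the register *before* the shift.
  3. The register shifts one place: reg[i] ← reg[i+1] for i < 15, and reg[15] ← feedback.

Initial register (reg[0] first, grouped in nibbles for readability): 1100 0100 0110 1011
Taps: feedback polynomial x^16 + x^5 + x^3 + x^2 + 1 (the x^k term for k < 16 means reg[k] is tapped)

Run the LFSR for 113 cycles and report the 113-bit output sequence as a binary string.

step | reg (before) | out | fb
   0 | 1100010001101011 | 1 | 0
   1 | 1000100011010110 | 1 | 1
   2 | 0001000110101101 | 0 | 1
   3 | 0010001101011011 | 0 | 1
   4 | 0100011010110111 | 0 | 1
   5 | 1000110101101111 | 1 | 0
   6 | 0001101011011110 | 0 | 1
   7 | 0011010110111101 | 0 | 1
   8 | 0110101101111011 | 0 | 1
   9 | 1101011011110111 | 1 | 1
  10 | 1010110111101111 | 1 | 1
  11 | 0101101111011111 | 0 | 1
  12 | 1011011110111111 | 1 | 0
  13 | 0110111101111110 | 0 | 0
  14 | 1101111011111100 | 1 | 1
  15 | 1011110111111001 | 1 | 0
  16 | 0111101111110010 | 0 | 0
  17 | 1111011111100100 | 1 | 0
  18 | 1110111111001000 | 1 | 1
  19 | 1101111110010001 | 1 | 1
  20 | 1011111100100011 | 1 | 0
  21 | 0111111001000110 | 0 | 1
  22 | 1111110010001101 | 1 | 0
  23 | 1111100100011010 | 1 | 1
  24 | 1111001000110101 | 1 | 1
  25 | 1110010001101011 | 1 | 1
  26 | 1100100011010111 | 1 | 1
  27 | 1001000110101111 | 1 | 0
  28 | 0010001101011110 | 0 | 1
  29 | 0100011010111101 | 0 | 1
  30 | 1000110101111011 | 1 | 0
  31 | 0001101011110110 | 0 | 1
  32 | 0011010111101101 | 0 | 1
  33 | 0110101111011011 | 0 | 1
  34 | 1101011110110111 | 1 | 1
  35 | 1010111101101111 | 1 | 1
  36 | 0101111011011111 | 0 | 0
  37 | 1011110110111110 | 1 | 0
  38 | 0111101101111100 | 0 | 0
  39 | 1111011011111000 | 1 | 0
  40 | 1110110111110000 | 1 | 1
  41 | 1101101111100001 | 1 | 0
  42 | 1011011111000010 | 1 | 0
  43 | 0110111110000100 | 0 | 0
  44 | 1101111100001000 | 1 | 1
  45 | 1011111000010001 | 1 | 0
  46 | 0111110000100010 | 0 | 1
  47 | 1111100001000101 | 1 | 1
  48 | 1111000010001011 | 1 | 1
  49 | 1110000100010111 | 1 | 0
  50 | 1100001000101110 | 1 | 1
  51 | 1000010001011101 | 1 | 0
  52 | 0000100010111010 | 0 | 0
  53 | 0001000101110100 | 0 | 1
  54 | 0010001011101001 | 0 | 1
  55 | 0100010111010011 | 0 | 1
  56 | 1000101110100111 | 1 | 1
  57 | 0001011101001111 | 0 | 0
  58 | 0010111010011110 | 0 | 0
  59 | 0101110100111100 | 0 | 0
  60 | 1011101001111000 | 1 | 1
  61 | 0111010011110001 | 0 | 1
  62 | 1110100111100011 | 1 | 0
  63 | 1101001111000110 | 1 | 0
  64 | 1010011110001100 | 1 | 1
  65 | 0100111100011001 | 0 | 1
  66 | 1001111000110011 | 1 | 1
  67 | 0011110001100111 | 0 | 1
  68 | 0111100011001111 | 0 | 0
  69 | 1111000110011110 | 1 | 1
  70 | 1110001100111101 | 1 | 0
  71 | 1100011001111010 | 1 | 0
  72 | 1000110011110100 | 1 | 0
  73 | 0001100111101000 | 0 | 1
  74 | 0011001111010001 | 0 | 0
  75 | 0110011110100010 | 0 | 0
  76 | 1100111101000100 | 1 | 0
  77 | 1001111010001000 | 1 | 1
  78 | 0011110100010001 | 0 | 1
  79 | 0111101000100011 | 0 | 0
  80 | 1111010001000110 | 1 | 0
  81 | 1110100010001100 | 1 | 0
  82 | 1101000100011000 | 1 | 0
  83 | 1010001000110000 | 1 | 0
  84 | 0100010001100000 | 0 | 1
  85 | 1000100011000001 | 1 | 1
  86 | 0001000110000011 | 0 | 1
  87 | 0010001100000111 | 0 | 1
  88 | 0100011000001111 | 0 | 1
  89 | 1000110000011111 | 1 | 0
  90 | 0001100000111110 | 0 | 1
  91 | 0011000001111101 | 0 | 0
  92 | 0110000011111010 | 0 | 1
  93 | 1100000111110101 | 1 | 1
  94 | 1000001111101011 | 1 | 1
  95 | 0000011111010111 | 0 | 1
  96 | 0000111110101111 | 0 | 1
  97 | 0001111101011111 | 0 | 0
  98 | 0011111010111110 | 0 | 1
  99 | 0111110101111101 | 0 | 1
 100 | 1111101011111011 | 1 | 1
 101 | 1111010111110111 | 1 | 0
 102 | 1110101111101110 | 1 | 0
 103 | 1101011111011100 | 1 | 1
 104 | 1010111110111001 | 1 | 1
 105 | 0101111101110011 | 0 | 0
 106 | 1011111011100110 | 1 | 0
 107 | 0111110111001100 | 0 | 1
 108 | 1111101110011001 | 1 | 1
 109 | 1111011100110011 | 1 | 0
 110 | 1110111001100110 | 1 | 1
 111 | 1101110011001101 | 1 | 1
 112 | 1011100110011011 | 1 | 1

11000100011010110111101111110010001101011110110111110000100010111010011110001100111101000100011000001111101011111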